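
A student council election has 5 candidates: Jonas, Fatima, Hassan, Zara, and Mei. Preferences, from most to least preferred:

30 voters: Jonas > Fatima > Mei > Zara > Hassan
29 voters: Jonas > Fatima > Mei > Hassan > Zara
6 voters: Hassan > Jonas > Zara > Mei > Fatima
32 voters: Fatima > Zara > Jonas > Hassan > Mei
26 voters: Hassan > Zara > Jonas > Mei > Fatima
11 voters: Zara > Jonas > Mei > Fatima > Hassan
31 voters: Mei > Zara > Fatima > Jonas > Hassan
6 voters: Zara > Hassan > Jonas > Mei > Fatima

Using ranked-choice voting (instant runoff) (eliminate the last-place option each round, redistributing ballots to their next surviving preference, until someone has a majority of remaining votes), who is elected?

Round 1: Jonas 59, Fatima 32, Hassan 32, Zara 17, Mei 31. Eliminate Zara.
Round 2: Jonas 70, Fatima 32, Hassan 38, Mei 31. Eliminate Mei.
Round 3: Jonas 70, Fatima 63, Hassan 38. Eliminate Hassan.
Round 4: Jonas 108, Fatima 63. Jonas has a majority.

Jonas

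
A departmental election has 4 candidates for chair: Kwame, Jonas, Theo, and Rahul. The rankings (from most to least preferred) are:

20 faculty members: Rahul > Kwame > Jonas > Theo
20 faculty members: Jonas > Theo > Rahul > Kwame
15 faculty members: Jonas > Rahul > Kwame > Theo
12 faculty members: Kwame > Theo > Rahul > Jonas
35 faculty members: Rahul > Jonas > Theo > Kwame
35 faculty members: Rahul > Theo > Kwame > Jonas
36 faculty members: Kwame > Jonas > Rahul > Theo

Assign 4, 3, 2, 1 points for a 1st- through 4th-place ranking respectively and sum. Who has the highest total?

Kwame: 20·3 + 20·1 + 15·2 + 12·4 + 35·1 + 35·2 + 36·4 = 407
Jonas: 20·2 + 20·4 + 15·4 + 12·1 + 35·3 + 35·1 + 36·3 = 440
Theo: 20·1 + 20·3 + 15·1 + 12·3 + 35·2 + 35·3 + 36·1 = 342
Rahul: 20·4 + 20·2 + 15·3 + 12·2 + 35·4 + 35·4 + 36·2 = 541
Rahul has the highest Borda score (541).

Rahul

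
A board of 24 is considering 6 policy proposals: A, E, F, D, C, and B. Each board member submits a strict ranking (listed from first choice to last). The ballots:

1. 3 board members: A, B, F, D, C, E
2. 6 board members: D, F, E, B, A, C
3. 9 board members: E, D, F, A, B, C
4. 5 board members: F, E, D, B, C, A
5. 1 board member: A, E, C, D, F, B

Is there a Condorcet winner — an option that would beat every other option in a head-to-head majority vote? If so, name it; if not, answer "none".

Checking pairwise contests:
E beats A 20–4.
F beats E 14–10.
D beats F 16–8.
E beats D 15–9.
A beats C 19–5.
A beats B 13–11.
Every option loses at least one head-to-head, so there is no Condorcet winner.

none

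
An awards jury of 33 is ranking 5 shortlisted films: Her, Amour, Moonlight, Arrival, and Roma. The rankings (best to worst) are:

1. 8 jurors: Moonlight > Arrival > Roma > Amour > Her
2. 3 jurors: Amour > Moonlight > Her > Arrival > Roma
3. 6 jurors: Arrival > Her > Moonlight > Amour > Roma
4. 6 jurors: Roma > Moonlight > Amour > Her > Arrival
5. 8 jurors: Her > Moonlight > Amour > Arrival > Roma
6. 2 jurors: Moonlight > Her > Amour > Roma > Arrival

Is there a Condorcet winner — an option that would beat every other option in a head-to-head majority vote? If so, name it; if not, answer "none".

Moonlight

Moonlight vs Her: 19–14 for Moonlight.
Moonlight vs Amour: 30–3 for Moonlight.
Moonlight vs Arrival: 27–6 for Moonlight.
Moonlight vs Roma: 27–6 for Moonlight.
Moonlight beats every other option head-to-head.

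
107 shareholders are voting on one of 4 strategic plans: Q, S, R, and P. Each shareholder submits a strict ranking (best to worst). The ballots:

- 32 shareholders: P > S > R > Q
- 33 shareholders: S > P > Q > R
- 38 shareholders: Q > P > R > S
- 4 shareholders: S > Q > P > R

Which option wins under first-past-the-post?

Q

First-place votes: Q 38, S 37, R 0, P 32.
Q has the most first-place votes.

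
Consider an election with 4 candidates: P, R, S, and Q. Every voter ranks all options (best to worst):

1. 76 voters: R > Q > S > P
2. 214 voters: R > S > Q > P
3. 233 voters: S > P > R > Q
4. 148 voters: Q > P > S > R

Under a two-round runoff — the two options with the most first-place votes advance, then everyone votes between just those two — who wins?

Round 1 first-place votes: P 0, R 290, S 233, Q 148.
R and S advance.
Runoff: R is preferred to S by 290 voters; S by 381.
S wins the runoff.

S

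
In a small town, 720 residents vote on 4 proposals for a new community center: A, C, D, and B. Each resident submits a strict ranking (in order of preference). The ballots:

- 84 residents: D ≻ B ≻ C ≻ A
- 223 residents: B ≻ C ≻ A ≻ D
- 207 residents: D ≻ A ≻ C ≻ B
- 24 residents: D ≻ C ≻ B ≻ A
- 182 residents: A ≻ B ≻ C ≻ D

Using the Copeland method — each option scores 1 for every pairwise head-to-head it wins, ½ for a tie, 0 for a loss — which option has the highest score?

A

A: beats C, D, and B → score 3.
C: beats D; loses to A and B → score 1.
D: loses to A, C, and B → score 0.
B: beats C and D; loses to A → score 2.
A has the best pairwise record.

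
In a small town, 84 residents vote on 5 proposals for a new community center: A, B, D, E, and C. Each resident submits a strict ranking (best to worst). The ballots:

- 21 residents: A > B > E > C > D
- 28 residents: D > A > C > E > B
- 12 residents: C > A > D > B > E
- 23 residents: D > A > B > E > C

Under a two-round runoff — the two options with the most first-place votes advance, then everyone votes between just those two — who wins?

Round 1 first-place votes: A 21, B 0, D 51, E 0, C 12.
D and A advance.
Runoff: D is preferred to A by 51 voters; A by 33.
D wins the runoff.

D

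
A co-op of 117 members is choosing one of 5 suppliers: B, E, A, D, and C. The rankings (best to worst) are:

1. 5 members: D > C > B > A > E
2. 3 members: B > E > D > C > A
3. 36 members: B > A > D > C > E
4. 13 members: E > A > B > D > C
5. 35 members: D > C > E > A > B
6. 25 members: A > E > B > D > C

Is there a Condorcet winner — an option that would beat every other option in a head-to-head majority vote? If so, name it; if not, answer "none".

A

A vs B: 73–44 for A.
A vs E: 66–51 for A.
A vs D: 74–43 for A.
A vs C: 74–43 for A.
A beats every other option head-to-head.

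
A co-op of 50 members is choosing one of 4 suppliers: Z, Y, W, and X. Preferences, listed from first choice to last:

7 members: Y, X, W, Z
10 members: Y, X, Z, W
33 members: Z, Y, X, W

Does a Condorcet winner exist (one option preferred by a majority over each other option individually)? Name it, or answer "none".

Z

Z vs Y: 33–17 for Z.
Z vs W: 43–7 for Z.
Z vs X: 33–17 for Z.
Z beats every other option head-to-head.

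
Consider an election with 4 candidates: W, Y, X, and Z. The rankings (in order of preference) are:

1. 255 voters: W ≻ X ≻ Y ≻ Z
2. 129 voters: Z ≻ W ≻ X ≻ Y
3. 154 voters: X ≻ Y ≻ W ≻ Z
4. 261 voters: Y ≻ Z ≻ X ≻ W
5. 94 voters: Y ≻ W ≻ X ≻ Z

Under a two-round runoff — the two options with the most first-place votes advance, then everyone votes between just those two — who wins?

Round 1 first-place votes: W 255, Y 355, X 154, Z 129.
Y and W advance.
Runoff: Y is preferred to W by 509 voters; W by 384.
Y wins the runoff.

Y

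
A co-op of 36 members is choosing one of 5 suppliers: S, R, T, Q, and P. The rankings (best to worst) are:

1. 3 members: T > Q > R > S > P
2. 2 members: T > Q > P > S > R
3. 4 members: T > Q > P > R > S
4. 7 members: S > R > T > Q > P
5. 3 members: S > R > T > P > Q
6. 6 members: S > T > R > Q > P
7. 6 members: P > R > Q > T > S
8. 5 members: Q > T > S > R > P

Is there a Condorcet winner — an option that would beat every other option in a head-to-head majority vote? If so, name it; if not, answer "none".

T

T vs S: 20–16 for T.
T vs R: 20–16 for T.
T vs Q: 25–11 for T.
T vs P: 30–6 for T.
T beats every other option head-to-head.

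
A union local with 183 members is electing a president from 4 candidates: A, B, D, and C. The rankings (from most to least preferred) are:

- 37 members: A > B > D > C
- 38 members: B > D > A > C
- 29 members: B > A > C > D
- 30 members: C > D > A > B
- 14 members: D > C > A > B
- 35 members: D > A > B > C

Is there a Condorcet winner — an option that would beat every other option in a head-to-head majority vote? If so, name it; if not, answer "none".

none

Checking pairwise contests:
D beats A 117–66.
A beats B 116–67.
B beats D 104–79.
A beats C 139–44.
Every option loses at least one head-to-head, so there is no Condorcet winner.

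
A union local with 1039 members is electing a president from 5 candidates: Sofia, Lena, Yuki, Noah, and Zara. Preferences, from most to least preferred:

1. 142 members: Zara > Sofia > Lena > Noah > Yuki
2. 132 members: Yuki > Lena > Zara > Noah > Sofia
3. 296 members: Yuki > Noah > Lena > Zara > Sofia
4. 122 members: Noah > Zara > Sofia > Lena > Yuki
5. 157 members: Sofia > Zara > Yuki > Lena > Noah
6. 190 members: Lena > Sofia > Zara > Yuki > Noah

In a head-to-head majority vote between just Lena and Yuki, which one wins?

Yuki

Voters preferring Lena to Yuki: 454; preferring Yuki to Lena: 585.
Yuki wins the head-to-head.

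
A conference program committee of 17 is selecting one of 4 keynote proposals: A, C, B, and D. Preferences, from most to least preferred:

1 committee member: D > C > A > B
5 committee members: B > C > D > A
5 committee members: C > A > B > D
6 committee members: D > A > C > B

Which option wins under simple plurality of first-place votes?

D

First-place votes: A 0, C 5, B 5, D 7.
D has the most first-place votes.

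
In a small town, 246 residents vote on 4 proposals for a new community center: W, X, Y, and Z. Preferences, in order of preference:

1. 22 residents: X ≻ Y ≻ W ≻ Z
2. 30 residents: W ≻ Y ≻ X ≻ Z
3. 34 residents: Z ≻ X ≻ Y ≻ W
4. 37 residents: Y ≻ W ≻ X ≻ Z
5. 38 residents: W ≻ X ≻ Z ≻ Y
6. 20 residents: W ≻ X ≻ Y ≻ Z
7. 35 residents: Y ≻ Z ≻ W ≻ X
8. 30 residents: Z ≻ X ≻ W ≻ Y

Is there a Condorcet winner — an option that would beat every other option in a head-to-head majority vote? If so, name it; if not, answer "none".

none

Checking pairwise contests:
Y beats W 128–118.
W beats X 160–86.
X beats Y 144–102.
W beats Z 147–99.
Every option loses at least one head-to-head, so there is no Condorcet winner.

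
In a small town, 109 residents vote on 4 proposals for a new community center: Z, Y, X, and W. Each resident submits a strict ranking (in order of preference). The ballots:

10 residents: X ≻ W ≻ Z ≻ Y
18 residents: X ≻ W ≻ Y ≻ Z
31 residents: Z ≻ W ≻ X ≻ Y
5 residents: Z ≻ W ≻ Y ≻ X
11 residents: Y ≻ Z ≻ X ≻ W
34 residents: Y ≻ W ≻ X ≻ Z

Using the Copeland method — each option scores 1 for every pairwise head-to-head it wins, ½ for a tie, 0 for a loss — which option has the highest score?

Z: loses to Y, X, and W → score 0.
Y: beats Z; loses to X and W → score 1.
X: beats Z and Y; loses to W → score 2.
W: beats Z, Y, and X → score 3.
W has the best pairwise record.

W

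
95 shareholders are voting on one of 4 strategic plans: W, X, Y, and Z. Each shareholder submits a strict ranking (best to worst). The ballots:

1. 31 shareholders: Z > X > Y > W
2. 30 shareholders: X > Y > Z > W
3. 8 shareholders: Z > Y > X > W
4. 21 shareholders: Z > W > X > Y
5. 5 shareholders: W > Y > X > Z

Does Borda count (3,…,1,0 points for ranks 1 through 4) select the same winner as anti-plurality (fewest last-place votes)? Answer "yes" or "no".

no

Borda — scores: W 57, X 186, Y 117, Z 210. Winner: Z.
Anti-plurality — last-place votes: W 69, X 0, Y 21, Z 5. Winner: X.
The two methods disagree.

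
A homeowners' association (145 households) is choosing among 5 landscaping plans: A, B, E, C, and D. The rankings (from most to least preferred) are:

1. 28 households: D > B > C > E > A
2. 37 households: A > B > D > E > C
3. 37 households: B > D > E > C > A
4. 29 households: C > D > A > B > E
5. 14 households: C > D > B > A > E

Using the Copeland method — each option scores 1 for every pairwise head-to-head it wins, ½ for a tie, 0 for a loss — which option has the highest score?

B

A: beats E; loses to B, C, and D → score 1.
B: beats A, E, C, and D → score 4.
E: beats C; loses to A, B, and D → score 1.
C: beats A; loses to B, E, and D → score 1.
D: beats A, E, and C; loses to B → score 3.
B has the best pairwise record.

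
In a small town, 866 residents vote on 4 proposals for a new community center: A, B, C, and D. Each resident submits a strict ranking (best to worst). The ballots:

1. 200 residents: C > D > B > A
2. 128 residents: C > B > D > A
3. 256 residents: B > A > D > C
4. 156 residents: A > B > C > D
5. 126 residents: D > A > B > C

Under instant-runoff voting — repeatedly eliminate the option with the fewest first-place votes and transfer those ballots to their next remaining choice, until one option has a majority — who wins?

Round 1: A 156, B 256, C 328, D 126. Eliminate D.
Round 2: A 282, B 256, C 328. Eliminate B.
Round 3: A 538, C 328. A has a majority.

A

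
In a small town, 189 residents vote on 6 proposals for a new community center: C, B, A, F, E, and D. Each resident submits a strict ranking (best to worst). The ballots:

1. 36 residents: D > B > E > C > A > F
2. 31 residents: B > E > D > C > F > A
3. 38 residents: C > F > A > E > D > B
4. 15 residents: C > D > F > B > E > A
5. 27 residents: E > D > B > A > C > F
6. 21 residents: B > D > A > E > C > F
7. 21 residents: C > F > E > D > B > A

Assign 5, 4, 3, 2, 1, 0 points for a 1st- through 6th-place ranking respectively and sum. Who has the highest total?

C: 36·2 + 31·2 + 38·5 + 15·5 + 27·1 + 21·1 + 21·5 = 552
B: 36·4 + 31·5 + 38·0 + 15·2 + 27·3 + 21·5 + 21·1 = 536
A: 36·1 + 31·0 + 38·3 + 15·0 + 27·2 + 21·3 + 21·0 = 267
F: 36·0 + 31·1 + 38·4 + 15·3 + 27·0 + 21·0 + 21·4 = 312
E: 36·3 + 31·4 + 38·2 + 15·1 + 27·5 + 21·2 + 21·3 = 563
D: 36·5 + 31·3 + 38·1 + 15·4 + 27·4 + 21·4 + 21·2 = 605
D has the highest Borda score (605).

D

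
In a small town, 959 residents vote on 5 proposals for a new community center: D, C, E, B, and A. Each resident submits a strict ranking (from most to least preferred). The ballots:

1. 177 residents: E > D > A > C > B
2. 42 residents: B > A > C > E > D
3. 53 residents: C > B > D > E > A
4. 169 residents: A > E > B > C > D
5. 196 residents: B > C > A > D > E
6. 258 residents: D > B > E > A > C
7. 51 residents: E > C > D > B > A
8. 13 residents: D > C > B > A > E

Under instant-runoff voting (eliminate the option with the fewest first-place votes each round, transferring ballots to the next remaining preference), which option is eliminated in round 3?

Round 1: D 271, C 53, E 228, B 238, A 169. Eliminate C.
Round 2: D 271, E 228, B 291, A 169. Eliminate A.
Round 3: D 271, E 397, B 291. Eliminate D.

D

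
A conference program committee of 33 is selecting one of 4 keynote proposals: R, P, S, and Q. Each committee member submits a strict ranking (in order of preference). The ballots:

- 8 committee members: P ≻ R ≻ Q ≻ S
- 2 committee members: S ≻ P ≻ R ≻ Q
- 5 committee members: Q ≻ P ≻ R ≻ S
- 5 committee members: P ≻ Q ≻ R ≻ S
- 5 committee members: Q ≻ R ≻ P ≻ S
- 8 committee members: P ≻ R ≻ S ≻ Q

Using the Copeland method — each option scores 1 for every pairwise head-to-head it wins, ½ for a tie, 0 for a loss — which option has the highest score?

R: beats S and Q; loses to P → score 2.
P: beats R, S, and Q → score 3.
S: loses to R, P, and Q → score 0.
Q: beats S; loses to R and P → score 1.
P has the best pairwise record.

P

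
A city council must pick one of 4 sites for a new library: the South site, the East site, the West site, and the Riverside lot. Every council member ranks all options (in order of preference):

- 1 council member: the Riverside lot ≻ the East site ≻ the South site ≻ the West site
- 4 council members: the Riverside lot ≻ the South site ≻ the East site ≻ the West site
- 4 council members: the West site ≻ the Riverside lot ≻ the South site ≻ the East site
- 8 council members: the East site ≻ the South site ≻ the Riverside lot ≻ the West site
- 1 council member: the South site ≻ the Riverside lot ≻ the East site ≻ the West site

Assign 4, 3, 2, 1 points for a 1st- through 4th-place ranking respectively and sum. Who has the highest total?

the South site: 1·2 + 4·3 + 4·2 + 8·3 + 1·4 = 50
the East site: 1·3 + 4·2 + 4·1 + 8·4 + 1·2 = 49
the West site: 1·1 + 4·1 + 4·4 + 8·1 + 1·1 = 30
the Riverside lot: 1·4 + 4·4 + 4·3 + 8·2 + 1·3 = 51
the Riverside lot has the highest Borda score (51).

the Riverside lot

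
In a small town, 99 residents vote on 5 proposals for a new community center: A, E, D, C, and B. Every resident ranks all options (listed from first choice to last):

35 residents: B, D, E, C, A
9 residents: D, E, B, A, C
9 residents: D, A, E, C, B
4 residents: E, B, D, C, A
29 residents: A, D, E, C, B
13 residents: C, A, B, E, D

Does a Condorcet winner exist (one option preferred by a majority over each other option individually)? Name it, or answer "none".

none

Checking pairwise contests:
D beats A 57–42.
A beats E 51–48.
B beats D 52–47.
E beats C 86–13.
A beats B 51–48.
Every option loses at least one head-to-head, so there is no Condorcet winner.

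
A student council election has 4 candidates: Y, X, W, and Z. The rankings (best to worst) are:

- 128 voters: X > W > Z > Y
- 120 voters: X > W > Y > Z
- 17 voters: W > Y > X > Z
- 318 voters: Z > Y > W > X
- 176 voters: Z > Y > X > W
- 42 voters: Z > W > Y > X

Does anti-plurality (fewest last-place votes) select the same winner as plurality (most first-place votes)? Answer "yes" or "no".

Anti-plurality — last-place votes: Y 128, X 360, W 176, Z 137. Winner: Y.
Plurality — first-place votes: Y 0, X 248, W 17, Z 536. Winner: Z.
The two methods disagree.

no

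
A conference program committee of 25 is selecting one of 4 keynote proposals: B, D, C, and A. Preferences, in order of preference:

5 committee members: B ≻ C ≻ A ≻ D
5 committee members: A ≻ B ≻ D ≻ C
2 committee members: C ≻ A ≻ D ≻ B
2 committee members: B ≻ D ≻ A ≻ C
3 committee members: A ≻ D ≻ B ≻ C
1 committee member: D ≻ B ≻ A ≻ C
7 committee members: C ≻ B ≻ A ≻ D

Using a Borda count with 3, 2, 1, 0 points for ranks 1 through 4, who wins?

B: 5·3 + 5·2 + 2·0 + 2·3 + 3·1 + 1·2 + 7·2 = 50
D: 5·0 + 5·1 + 2·1 + 2·2 + 3·2 + 1·3 + 7·0 = 20
C: 5·2 + 5·0 + 2·3 + 2·0 + 3·0 + 1·0 + 7·3 = 37
A: 5·1 + 5·3 + 2·2 + 2·1 + 3·3 + 1·1 + 7·1 = 43
B has the highest Borda score (50).

B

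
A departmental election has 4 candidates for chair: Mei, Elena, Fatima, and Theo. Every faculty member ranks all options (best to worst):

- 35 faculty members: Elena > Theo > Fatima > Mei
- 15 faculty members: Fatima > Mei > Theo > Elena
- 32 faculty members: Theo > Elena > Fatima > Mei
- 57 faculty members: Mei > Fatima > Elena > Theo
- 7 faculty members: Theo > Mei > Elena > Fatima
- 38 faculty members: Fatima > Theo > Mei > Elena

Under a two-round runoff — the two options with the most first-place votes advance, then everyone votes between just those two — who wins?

Round 1 first-place votes: Mei 57, Elena 35, Fatima 53, Theo 39.
Mei and Fatima advance.
Runoff: Mei is preferred to Fatima by 64 voters; Fatima by 120.
Fatima wins the runoff.

Fatima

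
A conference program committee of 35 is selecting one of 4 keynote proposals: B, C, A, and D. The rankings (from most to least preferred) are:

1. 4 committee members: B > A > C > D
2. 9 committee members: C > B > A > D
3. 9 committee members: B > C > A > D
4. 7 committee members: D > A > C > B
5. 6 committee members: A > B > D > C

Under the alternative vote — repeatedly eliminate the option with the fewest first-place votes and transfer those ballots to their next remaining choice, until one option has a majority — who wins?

Round 1: B 13, C 9, A 6, D 7. Eliminate A.
Round 2: B 19, C 9, D 7. B has a majority.

B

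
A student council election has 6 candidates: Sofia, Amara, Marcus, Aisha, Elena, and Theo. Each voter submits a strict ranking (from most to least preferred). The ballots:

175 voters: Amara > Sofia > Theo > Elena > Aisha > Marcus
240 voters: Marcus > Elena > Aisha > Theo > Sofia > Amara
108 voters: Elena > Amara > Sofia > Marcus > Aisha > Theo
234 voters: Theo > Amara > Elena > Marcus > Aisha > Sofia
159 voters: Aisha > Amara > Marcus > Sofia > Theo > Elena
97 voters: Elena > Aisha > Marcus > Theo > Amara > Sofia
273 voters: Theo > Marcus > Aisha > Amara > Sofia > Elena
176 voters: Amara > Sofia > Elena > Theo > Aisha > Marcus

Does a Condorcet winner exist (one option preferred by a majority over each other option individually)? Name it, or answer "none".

Theo vs Sofia: 844–618 for Theo.
Theo vs Amara: 844–618 for Theo.
Theo vs Marcus: 858–604 for Theo.
Theo vs Aisha: 858–604 for Theo.
Theo vs Elena: 841–621 for Theo.
Theo beats every other option head-to-head.

Theo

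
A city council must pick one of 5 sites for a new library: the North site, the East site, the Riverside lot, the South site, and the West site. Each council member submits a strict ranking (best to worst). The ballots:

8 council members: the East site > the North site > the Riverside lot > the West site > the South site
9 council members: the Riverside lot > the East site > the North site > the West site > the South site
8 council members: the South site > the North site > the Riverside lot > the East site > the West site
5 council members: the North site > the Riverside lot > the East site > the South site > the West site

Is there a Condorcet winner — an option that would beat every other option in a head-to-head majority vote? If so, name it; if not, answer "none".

none

Checking pairwise contests:
the East site beats the North site 17–13.
the Riverside lot beats the East site 22–8.
the North site beats the Riverside lot 21–9.
the North site beats the South site 22–8.
the North site beats the West site 30–0.
Every option loses at least one head-to-head, so there is no Condorcet winner.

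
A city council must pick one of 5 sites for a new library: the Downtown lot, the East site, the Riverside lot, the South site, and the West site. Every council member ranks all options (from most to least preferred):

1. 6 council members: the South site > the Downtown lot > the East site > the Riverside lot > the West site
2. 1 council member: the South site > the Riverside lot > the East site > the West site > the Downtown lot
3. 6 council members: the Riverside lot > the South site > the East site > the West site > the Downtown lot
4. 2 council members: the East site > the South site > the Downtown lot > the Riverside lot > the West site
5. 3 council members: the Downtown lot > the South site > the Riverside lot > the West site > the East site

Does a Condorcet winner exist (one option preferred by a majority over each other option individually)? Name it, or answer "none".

the South site

the South site vs the Downtown lot: 15–3 for the South site.
the South site vs the East site: 16–2 for the South site.
the South site vs the Riverside lot: 12–6 for the South site.
the South site vs the West site: 18–0 for the South site.
the South site beats every other option head-to-head.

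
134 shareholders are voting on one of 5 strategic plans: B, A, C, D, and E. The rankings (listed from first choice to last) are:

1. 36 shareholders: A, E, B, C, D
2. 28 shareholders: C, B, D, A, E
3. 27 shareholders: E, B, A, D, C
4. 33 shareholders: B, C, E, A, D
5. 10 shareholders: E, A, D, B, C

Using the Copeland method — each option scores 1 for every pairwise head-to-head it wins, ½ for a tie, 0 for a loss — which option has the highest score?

E

B: beats A, C, and D; loses to E → score 3.
A: beats C and D; loses to B and E → score 2.
C: beats D; loses to B, A, and E → score 1.
D: loses to B, A, C, and E → score 0.
E: beats B, A, C, and D → score 4.
E has the best pairwise record.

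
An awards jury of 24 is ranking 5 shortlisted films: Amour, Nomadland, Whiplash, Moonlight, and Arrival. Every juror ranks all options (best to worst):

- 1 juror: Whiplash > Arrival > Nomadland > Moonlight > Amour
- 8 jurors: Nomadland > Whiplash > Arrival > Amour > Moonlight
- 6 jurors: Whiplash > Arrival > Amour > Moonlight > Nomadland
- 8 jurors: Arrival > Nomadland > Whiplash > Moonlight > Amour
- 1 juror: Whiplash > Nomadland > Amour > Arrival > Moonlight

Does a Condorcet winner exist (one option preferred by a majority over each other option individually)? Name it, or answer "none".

none

Checking pairwise contests:
Nomadland beats Amour 18–6.
Arrival beats Nomadland 15–9.
Nomadland beats Whiplash 16–8.
Amour beats Moonlight 15–9.
Whiplash beats Arrival 16–8.
Every option loses at least one head-to-head, so there is no Condorcet winner.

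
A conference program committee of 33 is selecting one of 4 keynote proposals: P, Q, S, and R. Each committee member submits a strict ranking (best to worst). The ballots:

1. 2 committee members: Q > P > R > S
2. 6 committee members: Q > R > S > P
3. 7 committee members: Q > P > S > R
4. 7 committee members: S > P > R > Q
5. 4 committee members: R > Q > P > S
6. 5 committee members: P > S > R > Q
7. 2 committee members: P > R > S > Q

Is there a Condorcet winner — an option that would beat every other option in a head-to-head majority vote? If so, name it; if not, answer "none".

Checking pairwise contests:
Q beats P 19–14.
R beats Q 18–15.
P beats S 20–13.
P beats R 23–10.
Every option loses at least one head-to-head, so there is no Condorcet winner.

none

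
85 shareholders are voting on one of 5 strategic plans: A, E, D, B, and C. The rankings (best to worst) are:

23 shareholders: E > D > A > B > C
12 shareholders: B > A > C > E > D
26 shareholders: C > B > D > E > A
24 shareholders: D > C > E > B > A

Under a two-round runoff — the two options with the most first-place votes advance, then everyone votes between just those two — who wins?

D

Round 1 first-place votes: A 0, E 23, D 24, B 12, C 26.
C and D advance.
Runoff: C is preferred to D by 38 voters; D by 47.
D wins the runoff.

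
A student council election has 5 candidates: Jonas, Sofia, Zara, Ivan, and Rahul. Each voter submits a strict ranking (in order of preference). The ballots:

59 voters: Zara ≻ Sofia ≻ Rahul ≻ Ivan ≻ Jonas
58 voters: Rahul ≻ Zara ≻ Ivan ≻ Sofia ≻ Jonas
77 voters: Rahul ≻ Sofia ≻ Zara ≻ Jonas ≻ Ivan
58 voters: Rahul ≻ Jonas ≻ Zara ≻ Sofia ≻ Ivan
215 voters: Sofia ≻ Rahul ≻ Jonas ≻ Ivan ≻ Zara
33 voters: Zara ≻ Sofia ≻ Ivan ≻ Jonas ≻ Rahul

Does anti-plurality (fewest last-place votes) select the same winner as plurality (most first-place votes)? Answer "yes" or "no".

Anti-plurality — last-place votes: Jonas 117, Sofia 0, Zara 215, Ivan 135, Rahul 33. Winner: Sofia.
Plurality — first-place votes: Jonas 0, Sofia 215, Zara 92, Ivan 0, Rahul 193. Winner: Sofia.
The two methods agree.

yes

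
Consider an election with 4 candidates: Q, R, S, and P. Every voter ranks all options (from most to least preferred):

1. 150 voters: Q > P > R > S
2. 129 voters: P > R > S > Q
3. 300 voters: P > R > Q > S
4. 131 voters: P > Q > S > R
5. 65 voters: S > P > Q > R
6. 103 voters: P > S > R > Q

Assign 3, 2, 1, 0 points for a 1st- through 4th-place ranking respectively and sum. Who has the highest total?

Q: 150·3 + 129·0 + 300·1 + 131·2 + 65·1 + 103·0 = 1077
R: 150·1 + 129·2 + 300·2 + 131·0 + 65·0 + 103·1 = 1111
S: 150·0 + 129·1 + 300·0 + 131·1 + 65·3 + 103·2 = 661
P: 150·2 + 129·3 + 300·3 + 131·3 + 65·2 + 103·3 = 2419
P has the highest Borda score (2419).

P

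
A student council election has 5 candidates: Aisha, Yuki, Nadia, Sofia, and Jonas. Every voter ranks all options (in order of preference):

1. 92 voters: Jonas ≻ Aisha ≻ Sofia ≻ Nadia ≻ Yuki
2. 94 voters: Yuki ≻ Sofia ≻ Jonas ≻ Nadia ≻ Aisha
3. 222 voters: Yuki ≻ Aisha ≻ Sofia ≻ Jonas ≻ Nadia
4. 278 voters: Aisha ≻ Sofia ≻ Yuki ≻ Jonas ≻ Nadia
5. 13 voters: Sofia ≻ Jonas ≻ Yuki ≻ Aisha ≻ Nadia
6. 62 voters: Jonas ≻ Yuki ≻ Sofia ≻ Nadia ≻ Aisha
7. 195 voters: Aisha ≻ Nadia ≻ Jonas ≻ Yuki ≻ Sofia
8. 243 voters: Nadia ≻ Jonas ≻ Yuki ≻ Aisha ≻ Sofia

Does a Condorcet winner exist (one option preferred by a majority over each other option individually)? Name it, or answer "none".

Checking pairwise contests:
Yuki beats Aisha 634–565.
Jonas beats Yuki 605–594.
Aisha beats Nadia 800–399.
Aisha beats Sofia 1030–169.
Aisha beats Jonas 695–504.
Every option loses at least one head-to-head, so there is no Condorcet winner.

none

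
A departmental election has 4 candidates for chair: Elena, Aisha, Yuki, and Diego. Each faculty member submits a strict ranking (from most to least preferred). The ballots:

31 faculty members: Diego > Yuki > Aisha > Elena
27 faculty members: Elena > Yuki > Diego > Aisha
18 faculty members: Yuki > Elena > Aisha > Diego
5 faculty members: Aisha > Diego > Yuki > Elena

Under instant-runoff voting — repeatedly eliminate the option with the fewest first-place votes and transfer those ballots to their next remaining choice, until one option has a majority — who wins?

Elena

Round 1: Elena 27, Aisha 5, Yuki 18, Diego 31. Eliminate Aisha.
Round 2: Elena 27, Yuki 18, Diego 36. Eliminate Yuki.
Round 3: Elena 45, Diego 36. Elena has a majority.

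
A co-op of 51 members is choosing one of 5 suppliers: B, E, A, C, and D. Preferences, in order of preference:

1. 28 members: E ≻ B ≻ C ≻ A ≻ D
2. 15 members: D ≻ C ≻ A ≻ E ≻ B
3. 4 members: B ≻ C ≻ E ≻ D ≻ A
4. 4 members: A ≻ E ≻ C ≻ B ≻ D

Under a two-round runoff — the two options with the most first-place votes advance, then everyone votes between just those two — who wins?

Round 1 first-place votes: B 4, E 28, A 4, C 0, D 15.
E and D advance.
Runoff: E is preferred to D by 36 voters; D by 15.
E wins the runoff.

E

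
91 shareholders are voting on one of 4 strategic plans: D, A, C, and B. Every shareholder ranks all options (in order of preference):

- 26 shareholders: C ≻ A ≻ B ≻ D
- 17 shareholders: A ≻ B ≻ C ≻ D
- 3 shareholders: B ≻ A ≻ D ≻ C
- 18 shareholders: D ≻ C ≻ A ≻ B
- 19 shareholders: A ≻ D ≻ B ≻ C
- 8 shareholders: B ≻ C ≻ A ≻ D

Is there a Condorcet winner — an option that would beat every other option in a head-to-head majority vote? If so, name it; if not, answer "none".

none

Checking pairwise contests:
A beats D 73–18.
C beats A 52–39.
B beats C 47–44.
A beats B 80–11.
Every option loses at least one head-to-head, so there is no Condorcet winner.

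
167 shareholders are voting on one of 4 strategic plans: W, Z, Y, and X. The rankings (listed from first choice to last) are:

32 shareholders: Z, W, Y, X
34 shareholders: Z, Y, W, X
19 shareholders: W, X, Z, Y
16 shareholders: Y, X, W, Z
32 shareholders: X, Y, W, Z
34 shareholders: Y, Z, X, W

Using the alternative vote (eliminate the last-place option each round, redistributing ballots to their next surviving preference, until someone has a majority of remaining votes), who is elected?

Round 1: W 19, Z 66, Y 50, X 32. Eliminate W.
Round 2: Z 66, Y 50, X 51. Eliminate Y.
Round 3: Z 100, X 67. Z has a majority.

Z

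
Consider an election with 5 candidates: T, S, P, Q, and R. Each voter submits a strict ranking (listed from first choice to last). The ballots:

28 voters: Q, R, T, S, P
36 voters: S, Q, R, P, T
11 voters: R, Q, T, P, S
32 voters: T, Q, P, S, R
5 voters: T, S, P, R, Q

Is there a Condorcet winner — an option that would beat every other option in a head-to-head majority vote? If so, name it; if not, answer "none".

Q vs T: 75–37 for Q.
Q vs S: 71–41 for Q.
Q vs P: 107–5 for Q.
Q vs R: 96–16 for Q.
Q beats every other option head-to-head.

Q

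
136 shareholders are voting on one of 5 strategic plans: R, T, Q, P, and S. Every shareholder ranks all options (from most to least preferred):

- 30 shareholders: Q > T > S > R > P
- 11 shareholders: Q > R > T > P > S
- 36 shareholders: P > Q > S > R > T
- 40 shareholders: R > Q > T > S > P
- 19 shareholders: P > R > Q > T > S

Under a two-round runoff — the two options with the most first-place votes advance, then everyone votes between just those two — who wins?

Round 1 first-place votes: R 40, T 0, Q 41, P 55, S 0.
P and Q advance.
Runoff: P is preferred to Q by 55 voters; Q by 81.
Q wins the runoff.

Q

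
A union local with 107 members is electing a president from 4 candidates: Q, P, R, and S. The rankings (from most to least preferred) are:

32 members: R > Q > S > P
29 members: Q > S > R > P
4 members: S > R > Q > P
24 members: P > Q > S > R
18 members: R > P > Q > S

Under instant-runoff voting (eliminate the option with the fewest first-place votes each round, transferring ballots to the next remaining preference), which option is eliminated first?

S

Round 1: Q 29, P 24, R 50, S 4. Eliminate S.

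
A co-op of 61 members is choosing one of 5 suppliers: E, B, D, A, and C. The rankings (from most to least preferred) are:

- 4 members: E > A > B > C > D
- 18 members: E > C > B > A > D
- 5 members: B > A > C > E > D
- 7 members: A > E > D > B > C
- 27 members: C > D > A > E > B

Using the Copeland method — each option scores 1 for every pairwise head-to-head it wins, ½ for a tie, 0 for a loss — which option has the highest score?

C

E: beats B and D; loses to A and C → score 2.
B: loses to E, D, A, and C → score 0.
D: beats B; loses to E, A, and C → score 1.
A: beats E, B, and D; loses to C → score 3.
C: beats E, B, D, and A → score 4.
C has the best pairwise record.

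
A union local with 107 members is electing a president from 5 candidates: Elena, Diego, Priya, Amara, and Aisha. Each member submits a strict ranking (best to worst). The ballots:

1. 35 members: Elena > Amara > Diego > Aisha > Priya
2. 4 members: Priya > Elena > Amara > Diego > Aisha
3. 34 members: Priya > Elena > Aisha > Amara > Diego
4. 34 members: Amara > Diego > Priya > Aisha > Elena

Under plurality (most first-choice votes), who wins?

First-place votes: Elena 35, Diego 0, Priya 38, Amara 34, Aisha 0.
Priya has the most first-place votes.

Priya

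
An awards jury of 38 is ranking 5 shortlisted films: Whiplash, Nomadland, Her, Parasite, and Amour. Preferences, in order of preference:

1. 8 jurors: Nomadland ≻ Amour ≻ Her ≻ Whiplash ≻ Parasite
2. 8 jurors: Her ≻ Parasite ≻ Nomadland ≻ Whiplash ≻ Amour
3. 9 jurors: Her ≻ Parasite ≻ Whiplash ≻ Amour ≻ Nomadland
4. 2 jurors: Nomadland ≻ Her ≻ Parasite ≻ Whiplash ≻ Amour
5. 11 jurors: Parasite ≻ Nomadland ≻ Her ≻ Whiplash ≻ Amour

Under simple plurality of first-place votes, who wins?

Her

First-place votes: Whiplash 0, Nomadland 10, Her 17, Parasite 11, Amour 0.
Her has the most first-place votes.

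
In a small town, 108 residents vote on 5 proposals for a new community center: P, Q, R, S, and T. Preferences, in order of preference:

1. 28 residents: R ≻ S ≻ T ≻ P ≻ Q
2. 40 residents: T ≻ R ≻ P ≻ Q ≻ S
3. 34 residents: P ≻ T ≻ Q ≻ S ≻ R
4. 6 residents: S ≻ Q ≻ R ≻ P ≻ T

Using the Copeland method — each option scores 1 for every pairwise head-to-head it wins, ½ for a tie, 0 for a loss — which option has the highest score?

P: beats Q and S; loses to R and T → score 2.
Q: beats S; loses to P, R, and T → score 1.
R: beats P, Q, and S; loses to T → score 3.
S: loses to P, Q, R, and T → score 0.
T: beats P, Q, R, and S → score 4.
T has the best pairwise record.

T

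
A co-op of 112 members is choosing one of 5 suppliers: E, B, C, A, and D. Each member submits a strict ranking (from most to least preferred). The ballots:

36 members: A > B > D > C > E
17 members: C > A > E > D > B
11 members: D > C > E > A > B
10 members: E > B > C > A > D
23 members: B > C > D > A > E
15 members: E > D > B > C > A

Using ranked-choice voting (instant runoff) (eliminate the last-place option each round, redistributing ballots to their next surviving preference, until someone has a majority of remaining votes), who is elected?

C

Round 1: E 25, B 23, C 17, A 36, D 11. Eliminate D.
Round 2: E 25, B 23, C 28, A 36. Eliminate B.
Round 3: E 25, C 51, A 36. Eliminate E.
Round 4: C 76, A 36. C has a majority.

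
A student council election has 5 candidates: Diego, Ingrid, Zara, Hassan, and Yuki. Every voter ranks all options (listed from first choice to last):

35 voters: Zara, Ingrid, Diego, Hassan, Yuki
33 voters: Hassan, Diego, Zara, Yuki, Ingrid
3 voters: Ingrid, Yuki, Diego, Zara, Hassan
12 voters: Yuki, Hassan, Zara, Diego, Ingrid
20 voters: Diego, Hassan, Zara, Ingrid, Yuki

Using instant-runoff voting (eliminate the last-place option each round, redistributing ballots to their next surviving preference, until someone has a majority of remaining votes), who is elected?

Hassan

Round 1: Diego 20, Ingrid 3, Zara 35, Hassan 33, Yuki 12. Eliminate Ingrid.
Round 2: Diego 20, Zara 35, Hassan 33, Yuki 15. Eliminate Yuki.
Round 3: Diego 23, Zara 35, Hassan 45. Eliminate Diego.
Round 4: Zara 38, Hassan 65. Hassan has a majority.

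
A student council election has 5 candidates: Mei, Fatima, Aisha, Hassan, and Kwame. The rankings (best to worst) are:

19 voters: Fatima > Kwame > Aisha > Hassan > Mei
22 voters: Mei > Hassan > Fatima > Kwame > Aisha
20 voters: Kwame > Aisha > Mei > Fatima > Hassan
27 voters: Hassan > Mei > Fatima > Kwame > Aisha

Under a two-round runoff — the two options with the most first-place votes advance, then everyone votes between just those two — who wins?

Hassan

Round 1 first-place votes: Mei 22, Fatima 19, Aisha 0, Hassan 27, Kwame 20.
Hassan and Mei advance.
Runoff: Hassan is preferred to Mei by 46 voters; Mei by 42.
Hassan wins the runoff.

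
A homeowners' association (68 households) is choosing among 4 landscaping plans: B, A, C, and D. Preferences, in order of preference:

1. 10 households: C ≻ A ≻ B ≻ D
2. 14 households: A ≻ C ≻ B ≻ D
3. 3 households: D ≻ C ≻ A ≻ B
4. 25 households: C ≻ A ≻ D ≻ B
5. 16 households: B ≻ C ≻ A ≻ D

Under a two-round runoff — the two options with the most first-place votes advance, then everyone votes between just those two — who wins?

Round 1 first-place votes: B 16, A 14, C 35, D 3.
C and B advance.
Runoff: C is preferred to B by 52 voters; B by 16.
C wins the runoff.

C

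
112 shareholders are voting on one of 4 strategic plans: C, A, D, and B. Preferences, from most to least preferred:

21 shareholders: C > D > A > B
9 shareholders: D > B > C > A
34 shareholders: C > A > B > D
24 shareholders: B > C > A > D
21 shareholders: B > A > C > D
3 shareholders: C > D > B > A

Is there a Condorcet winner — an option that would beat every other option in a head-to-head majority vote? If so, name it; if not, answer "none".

C

C vs A: 91–21 for C.
C vs D: 103–9 for C.
C vs B: 58–54 for C.
C beats every other option head-to-head.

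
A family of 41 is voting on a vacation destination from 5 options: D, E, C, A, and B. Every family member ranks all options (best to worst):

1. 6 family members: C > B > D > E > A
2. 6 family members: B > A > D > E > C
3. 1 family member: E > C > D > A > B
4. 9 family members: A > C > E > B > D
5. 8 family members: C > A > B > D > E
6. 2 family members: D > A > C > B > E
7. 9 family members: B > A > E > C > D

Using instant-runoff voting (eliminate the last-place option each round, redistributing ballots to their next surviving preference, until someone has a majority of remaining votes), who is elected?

Round 1: D 2, E 1, C 14, A 9, B 15. Eliminate E.
Round 2: D 2, C 15, A 9, B 15. Eliminate D.
Round 3: C 15, A 11, B 15. Eliminate A.
Round 4: C 26, B 15. C has a majority.

C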